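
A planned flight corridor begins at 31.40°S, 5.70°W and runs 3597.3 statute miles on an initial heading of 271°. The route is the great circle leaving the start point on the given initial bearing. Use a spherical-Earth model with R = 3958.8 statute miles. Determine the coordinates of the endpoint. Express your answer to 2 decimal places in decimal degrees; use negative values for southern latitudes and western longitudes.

latitude -17.97°, longitude -61.70°

δ = 3597.3/3958.8 = 0.908684 rad (52.0638°).
With φ₁ = -31.40° = -0.548033 rad and θ = 271° = 4.729842 rad:
Applying the spherical law of cosines for sides, sin φ₂ = sin φ₁ cos δ + cos φ₁ sin δ cos θ = -0.308559, so φ₂ = -17.97°.
For the longitude increment, Δλ = atan2( sin θ sin δ cos φ₁, cos δ − sin φ₁ sin φ₂ ) = atan2(-0.673089, 0.454021) = -56.00°.
λ₂ = λ₁ + Δλ = -61.70°.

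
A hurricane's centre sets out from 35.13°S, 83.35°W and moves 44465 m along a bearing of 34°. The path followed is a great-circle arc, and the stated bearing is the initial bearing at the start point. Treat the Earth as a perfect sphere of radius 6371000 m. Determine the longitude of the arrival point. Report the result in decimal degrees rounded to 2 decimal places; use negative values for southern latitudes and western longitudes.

Central angle δ = d/R = 0.006979 rad.
Start latitude φ₁ = -0.613134 rad; initial bearing θ = 0.593412 rad.
Destination latitude: φ₂ = arcsin( sin φ₁ cos δ + cos φ₁ sin δ cos θ ) = arcsin(-0.570687) = -34.80°.
Δλ = atan2( sin θ sin δ cos φ₁ , cos δ − sin φ₁ sin φ₂ ) = atan2(0.003192, 0.671583) = 0.004753 rad = 0.27°.
λ₂ = -83.35° + 0.27° = -83.08°.

longitude -83.08°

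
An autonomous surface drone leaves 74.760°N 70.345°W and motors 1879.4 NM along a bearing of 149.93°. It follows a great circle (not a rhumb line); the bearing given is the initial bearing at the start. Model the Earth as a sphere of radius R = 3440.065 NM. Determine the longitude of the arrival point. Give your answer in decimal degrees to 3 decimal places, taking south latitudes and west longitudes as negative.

δ = 1879.4/3440.065 = 0.546327 rad (31.3022°).
Converting: φ₁ = 1.304808 rad, θ = 2.616772 rad.
Applying the spherical law of cosines for sides, sin φ₂ = sin φ₁ cos δ + cos φ₁ sin δ cos θ = 0.706200, so φ₂ = 44.927°.
Δλ = atan2( sin θ sin δ cos φ₁ , cos δ − sin φ₁ sin φ₂ ) = atan2(0.068430, 0.173073) = 0.376519 rad = 21.573°.
Hence λ₂ = -70.345° + 21.573° = -48.772°.

longitude -48.772°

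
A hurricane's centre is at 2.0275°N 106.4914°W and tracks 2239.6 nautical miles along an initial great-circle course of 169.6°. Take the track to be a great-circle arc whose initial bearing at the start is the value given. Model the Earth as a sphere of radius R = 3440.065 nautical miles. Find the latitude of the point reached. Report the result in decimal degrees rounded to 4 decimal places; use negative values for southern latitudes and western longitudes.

latitude -34.5787°

The arc subtends δ = 2239.6/3440.065 = 0.651034 rad at the centre.
Start latitude φ₁ = 0.035387 rad; initial bearing θ = 2.960078 rad.
Destination latitude: φ₂ = arcsin( sin φ₁ cos δ + cos φ₁ sin δ cos θ ) = arcsin(-0.567538) = -34.5787°.
Δλ = atan2( sin θ sin δ cos φ₁ , cos δ − sin φ₁ sin φ₂ ) = atan2(0.109328, 0.815536) = 0.133262 rad = 7.6353°.
Hence λ₂ = -106.4914° + 7.6353° = -98.8561°.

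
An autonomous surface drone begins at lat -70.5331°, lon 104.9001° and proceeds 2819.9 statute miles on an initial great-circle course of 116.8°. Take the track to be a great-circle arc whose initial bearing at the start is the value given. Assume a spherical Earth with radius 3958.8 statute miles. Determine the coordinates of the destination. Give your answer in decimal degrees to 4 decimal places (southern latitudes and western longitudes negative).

Angular distance δ = d/R = 2819.9 / 3958.8 = 0.712312 rad.
Converting: φ₁ = -1.231035 rad, θ = 2.038545 rad.
Applying the spherical law of cosines for sides, sin φ₂ = sin φ₁ cos δ + cos φ₁ sin δ cos θ = -0.811795, so φ₂ = -54.2717°.
Then Δλ = atan2(0.194419, -0.008535) = 1.614668 rad, from sin θ sin δ cos φ₁ over cos δ − sin φ₁ sin φ₂.
λ₂ = 104.9001° + 92.5137° = 197.4138°, normalized to (−180°, 180°] → -162.5862°.

latitude -54.2717°, longitude -162.5862°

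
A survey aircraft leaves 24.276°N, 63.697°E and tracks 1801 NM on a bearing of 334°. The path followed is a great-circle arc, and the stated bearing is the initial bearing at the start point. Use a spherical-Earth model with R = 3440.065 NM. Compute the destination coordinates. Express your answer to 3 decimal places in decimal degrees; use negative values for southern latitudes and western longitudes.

latitude 49.967°, longitude 43.776°

Angular distance δ = d/R = 1801 / 3440.065 = 0.523537 rad.
Converting: φ₁ = 0.423696 rad, θ = 5.829400 rad.
Applying the spherical law of cosines for sides, sin φ₂ = sin φ₁ cos δ + cos φ₁ sin δ cos θ = 0.765679, so φ₂ = 49.967°.
Then Δλ = atan2(-0.199783, 0.551261) = -0.347688 rad, from sin θ sin δ cos φ₁ over cos δ − sin φ₁ sin φ₂.
λ₂ = 63.697° + -19.921° = 43.776°.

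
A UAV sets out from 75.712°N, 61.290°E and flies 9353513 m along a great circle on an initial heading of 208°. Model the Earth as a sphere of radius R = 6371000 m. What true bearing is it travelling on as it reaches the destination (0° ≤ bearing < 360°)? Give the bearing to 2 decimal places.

final bearing 186.70°

The arc subtends δ = 9353513/6371000 = 1.468139 rad at the centre.
With φ₁ = 75.712° = 1.321424 rad and θ = 208° = 3.630285 rad:
Applying the spherical law of cosines for sides, sin φ₂ = sin φ₁ cos δ + cos φ₁ sin δ cos θ = -0.117453, so φ₂ = -6.745°.
Then Δλ = atan2(-0.115254, 0.216298) = -0.489580 rad, from sin θ sin δ cos φ₁ over cos δ − sin φ₁ sin φ₂.
λ₂ = 61.290° + -28.051° = 33.239°.
The forward bearing on arrival equals the back-azimuth from the destination plus 180°.
Back-azimuth from P₂ (-6.75°, 33.24°) to P₁ (75.71°, 61.29°), with Δλ' = λ₁ − λ₂ = 28.05°: atan2( sin Δλ' cos φ₁ , cos φ₂ sin φ₁ − sin φ₂ cos φ₁ cos Δλ' ) = 6.70°.
Final bearing = (6.70° + 180°) mod 360° = 186.70°.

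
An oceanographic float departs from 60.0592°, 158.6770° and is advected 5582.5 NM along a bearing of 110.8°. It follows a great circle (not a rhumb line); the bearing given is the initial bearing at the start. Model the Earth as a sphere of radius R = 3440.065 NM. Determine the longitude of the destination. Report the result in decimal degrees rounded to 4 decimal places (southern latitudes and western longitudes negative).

δ = 5582.5/3440.065 = 1.622789 rad (92.9790°).
Start latitude φ₁ = 1.048231 rad; initial bearing θ = 1.933825 rad.
Applying the spherical law of cosines for sides, sin φ₂ = sin φ₁ cos δ + cos φ₁ sin δ cos θ = -0.222030, so φ₂ = -12.8283°.
For the longitude increment, Δλ = atan2( sin θ sin δ cos φ₁, cos δ − sin φ₁ sin φ₂ ) = atan2(0.465946, 0.140429) = 73.2280°.
λ₂ = 158.6770° + 73.2280° = 231.9050°, normalized to (−180°, 180°] → -128.0950°.

longitude -128.0950°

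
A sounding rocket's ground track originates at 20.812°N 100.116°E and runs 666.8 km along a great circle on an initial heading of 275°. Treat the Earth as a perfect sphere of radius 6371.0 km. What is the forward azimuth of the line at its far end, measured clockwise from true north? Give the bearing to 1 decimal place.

Angular distance δ = d/R = 666.8 / 6371 = 0.104662 rad.
Start latitude φ₁ = 0.363238 rad; initial bearing θ = 4.799655 rad.
Destination latitude: φ₂ = arcsin( sin φ₁ cos δ + cos φ₁ sin δ cos θ ) = arcsin(0.361870) = 21.215°.
Then Δλ = atan2(-0.097283, 0.865955) = -0.111872 rad, from sin θ sin δ cos φ₁ over cos δ − sin φ₁ sin φ₂.
λ₂ = λ₁ + Δλ = 93.706°.
The forward bearing on arrival equals the back-azimuth from the destination plus 180°.
Back-azimuth from P₂ (21.2°, 93.7°) to P₁ (20.8°, 100.1°), with Δλ' = λ₁ − λ₂ = 6.4°: atan2( sin Δλ' cos φ₁ , cos φ₂ sin φ₁ − sin φ₂ cos φ₁ cos Δλ' ) = 92.7°.
Final bearing = (92.7° + 180°) mod 360° = 272.7°.

final bearing 272.7°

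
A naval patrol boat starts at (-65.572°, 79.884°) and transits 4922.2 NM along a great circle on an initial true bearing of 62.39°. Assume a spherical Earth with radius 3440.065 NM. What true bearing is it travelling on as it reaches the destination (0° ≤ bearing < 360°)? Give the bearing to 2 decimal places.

δ = 4922.2/3440.065 = 1.430845 rad (81.9814°).
Converting: φ₁ = -1.144447 rad, θ = 1.088911 rad.
sin φ₂ = sin φ₁ cos δ + cos φ₁ sin δ cos θ = (-0.910482)(0.139495) + (0.413549)(0.990223)(0.463451) = 0.062778
φ₂ = asin(0.062778) = 0.062820 rad = 3.599°.
Then Δλ = atan2(0.362873, 0.196653) = 1.074166 rad, from sin θ sin δ cos φ₁ over cos δ − sin φ₁ sin φ₂.
Hence λ₂ = 79.884° + 61.545° = 141.429°.
The forward bearing on arrival equals the back-azimuth from the destination plus 180°.
Back-azimuth from P₂ (3.60°, 141.43°) to P₁ (-65.57°, 79.88°), with Δλ' = λ₁ − λ₂ = -61.55°: atan2( sin Δλ' cos φ₁ , cos φ₂ sin φ₁ − sin φ₂ cos φ₁ cos Δλ' ) = 201.54°.
Final bearing = (201.54° + 180°) mod 360° = 21.54°.

final bearing 21.54°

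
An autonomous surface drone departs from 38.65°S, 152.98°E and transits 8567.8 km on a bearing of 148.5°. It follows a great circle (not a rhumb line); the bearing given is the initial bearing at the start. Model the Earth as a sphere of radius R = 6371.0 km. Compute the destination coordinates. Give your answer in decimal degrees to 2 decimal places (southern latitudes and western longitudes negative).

Angular distance δ = d/R = 8567.8 / 6371 = 1.344812 rad.
Converting: φ₁ = -0.674570 rad, θ = 2.591814 rad.
sin φ₂ = sin φ₁ cos δ + cos φ₁ sin δ cos θ = (-0.624561)(0.224065) + (0.780976)(0.974574)(-0.852640) = -0.788903
φ₂ = asin(-0.788903) = -0.909022 rad = -52.08°.
Then Δλ = atan2(0.397683, -0.268653) = 2.164920 rad, from sin θ sin δ cos φ₁ over cos δ − sin φ₁ sin φ₂.
λ₂ = 152.98° + 124.04° = 277.02°, normalized to (−180°, 180°] → -82.98°.

latitude -52.08°, longitude -82.98°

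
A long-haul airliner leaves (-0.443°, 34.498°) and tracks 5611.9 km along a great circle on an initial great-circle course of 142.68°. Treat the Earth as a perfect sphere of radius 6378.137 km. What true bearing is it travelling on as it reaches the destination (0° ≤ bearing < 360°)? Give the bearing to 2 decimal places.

Angular distance δ = d/R = 5611.9 / 6378.137 = 0.879865 rad.
With φ₁ = -0.443° = -0.007732 rad and θ = 142.68° = 2.490236 rad:
Destination latitude: φ₂ = arcsin( sin φ₁ cos δ + cos φ₁ sin δ cos θ ) = arcsin(-0.617780) = -38.154°.
Δλ = atan2( sin θ sin δ cos φ₁ , cos δ − sin φ₁ sin φ₂ ) = atan2(0.467207, 0.632479) = 0.636224 rad = 36.453°.
λ₂ = 34.498° + 36.453° = 70.951°.
The forward bearing on arrival equals the back-azimuth from the destination plus 180°.
Back-azimuth from P₂ (-38.15°, 70.95°) to P₁ (-0.44°, 34.50°), with Δλ' = λ₁ − λ₂ = -36.45°: atan2( sin Δλ' cos φ₁ , cos φ₂ sin φ₁ − sin φ₂ cos φ₁ cos Δλ' ) = 309.56°.
Final bearing = (309.56° + 180°) mod 360° = 129.56°.

final bearing 129.56°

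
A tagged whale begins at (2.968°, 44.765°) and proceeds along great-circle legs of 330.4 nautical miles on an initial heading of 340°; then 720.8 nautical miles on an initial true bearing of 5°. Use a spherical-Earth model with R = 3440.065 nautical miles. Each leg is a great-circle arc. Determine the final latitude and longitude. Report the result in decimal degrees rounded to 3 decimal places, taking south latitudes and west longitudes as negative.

latitude 20.094°, longitude 43.972°

Apply the spherical direct solution leg by leg, carrying full precision between legs.
Leg 1: from (2.968°, 44.765°), δ = 330.4/3440.065 = 0.096045 rad, θ = 340° → φ = 8.137°, λ = 42.866°.
Leg 2: from (8.137°, 42.866°), δ = 720.8/3440.065 = 0.209531 rad, θ = 5° → φ = 20.094°, λ = 43.972°.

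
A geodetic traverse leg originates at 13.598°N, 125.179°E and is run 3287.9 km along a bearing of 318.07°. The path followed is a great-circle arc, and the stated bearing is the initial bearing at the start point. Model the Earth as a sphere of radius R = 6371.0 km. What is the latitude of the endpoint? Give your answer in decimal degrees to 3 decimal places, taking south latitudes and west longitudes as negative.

latitude 34.147°

Central angle δ = d/R = 0.516073 rad.
With φ₁ = 13.598° = 0.237330 rad and θ = 318.07° = 5.551369 rad:
sin φ₂ = sin φ₁ cos δ + cos φ₁ sin δ cos θ = (0.235108)(0.869764) + (0.971969)(0.493468)(0.743962) = 0.561319
φ₂ = asin(0.561319) = 0.595979 rad = 34.147°.
For the longitude increment, Δλ = atan2( sin θ sin δ cos φ₁, cos δ − sin φ₁ sin φ₂ ) = atan2(-0.320503, 0.737793) = -23.481°.
λ₂ = λ₁ + Δλ = 101.698°.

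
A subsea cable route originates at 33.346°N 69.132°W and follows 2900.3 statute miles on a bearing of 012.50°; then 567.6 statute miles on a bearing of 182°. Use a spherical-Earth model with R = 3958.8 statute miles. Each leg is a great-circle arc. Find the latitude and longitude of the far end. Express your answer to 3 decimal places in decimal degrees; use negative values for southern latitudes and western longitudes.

latitude 64.366°, longitude -40.880°

Apply the spherical direct solution leg by leg, carrying full precision between legs.
Leg 1: from (33.346°, -69.132°), δ = 2900.3/3958.8 = 0.732621 rad, θ = 12.5° → φ = 72.577°, λ = -40.220°.
Leg 2: from (72.577°, -40.220°), δ = 567.6/3958.8 = 0.143377 rad, θ = 182° → φ = 64.366°, λ = -40.880°.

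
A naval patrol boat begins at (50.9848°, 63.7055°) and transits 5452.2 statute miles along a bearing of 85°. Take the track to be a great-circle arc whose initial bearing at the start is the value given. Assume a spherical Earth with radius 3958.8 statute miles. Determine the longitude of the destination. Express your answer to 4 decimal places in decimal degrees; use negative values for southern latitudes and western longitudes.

longitude 150.5065°

Angular distance δ = d/R = 5452.2 / 3958.8 = 1.377236 rad.
Converting: φ₁ = 0.889853 rad, θ = 1.483530 rad.
Destination latitude: φ₂ = arcsin( sin φ₁ cos δ + cos φ₁ sin δ cos θ ) = arcsin(0.203298) = 11.7299°.
For the longitude increment, Δλ = atan2( sin θ sin δ cos φ₁, cos δ − sin φ₁ sin φ₂ ) = atan2(0.615420, 0.034396) = 86.8010°.
λ₂ = 63.7055° + 86.8010° = 150.5065°.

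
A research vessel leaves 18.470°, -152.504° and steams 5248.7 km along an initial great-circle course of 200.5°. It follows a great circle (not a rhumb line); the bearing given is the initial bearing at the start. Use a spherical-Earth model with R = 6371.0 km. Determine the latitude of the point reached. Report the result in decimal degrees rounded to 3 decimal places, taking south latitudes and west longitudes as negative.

The arc subtends δ = 5248.7/6371 = 0.823842 rad at the centre.
Converting: φ₁ = 0.322362 rad, θ = 3.499385 rad.
sin φ₂ = sin φ₁ cos δ + cos φ₁ sin δ cos θ = (0.316808)(0.679407) + (0.948490)(0.733762)(-0.936672) = -0.436650
φ₂ = asin(-0.436650) = -0.451871 rad = -25.890°.
Δλ = atan2( sin θ sin δ cos φ₁ , cos δ − sin φ₁ sin φ₂ ) = atan2(-0.243732, 0.817741) = -0.289672 rad = -16.597°.
λ₂ = -152.504° + -16.597° = -169.101°.

latitude -25.890°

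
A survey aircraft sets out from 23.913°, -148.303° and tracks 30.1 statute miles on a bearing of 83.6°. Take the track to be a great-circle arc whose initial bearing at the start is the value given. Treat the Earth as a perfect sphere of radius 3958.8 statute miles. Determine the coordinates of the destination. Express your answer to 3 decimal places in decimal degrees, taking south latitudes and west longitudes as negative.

Angular distance δ = d/R = 30.1 / 3958.8 = 0.007603 rad.
With φ₁ = 23.913° = 0.417361 rad and θ = 83.6° = 1.459095 rad:
Destination latitude: φ₂ = arcsin( sin φ₁ cos δ + cos φ₁ sin δ cos θ ) = arcsin(0.406112) = 23.961°.
Δλ = atan2( sin θ sin δ cos φ₁ , cos δ − sin φ₁ sin φ₂ ) = atan2(0.006907, 0.835354) = 0.008268 rad = 0.474°.
λ₂ = λ₁ + Δλ = -147.829°.

latitude 23.961°, longitude -147.829°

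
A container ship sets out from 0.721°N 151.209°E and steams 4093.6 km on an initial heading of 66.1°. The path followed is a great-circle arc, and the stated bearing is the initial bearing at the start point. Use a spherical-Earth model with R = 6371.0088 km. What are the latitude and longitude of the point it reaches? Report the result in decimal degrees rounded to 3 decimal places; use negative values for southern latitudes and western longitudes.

The arc subtends δ = 4093.6/6371.0088 = 0.642536 rad at the centre.
Start latitude φ₁ = 0.012584 rad; initial bearing θ = 1.153663 rad.
Applying the spherical law of cosines for sides, sin φ₂ = sin φ₁ cos δ + cos φ₁ sin δ cos θ = 0.252827, so φ₂ = 14.645°.
For the longitude increment, Δλ = atan2( sin θ sin δ cos φ₁, cos δ − sin φ₁ sin φ₂ ) = atan2(0.547803, 0.797397) = 34.489°.
λ₂ = 151.209° + 34.489° = 185.698°, normalized to (−180°, 180°] → -174.302°.

latitude 14.645°, longitude -174.302°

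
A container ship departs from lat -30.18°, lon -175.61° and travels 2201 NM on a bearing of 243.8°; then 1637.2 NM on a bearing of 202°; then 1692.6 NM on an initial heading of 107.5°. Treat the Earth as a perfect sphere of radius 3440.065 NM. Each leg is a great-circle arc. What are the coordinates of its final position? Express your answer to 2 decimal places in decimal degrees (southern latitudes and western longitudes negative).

latitude -58.16°, longitude 177.19°

Apply the spherical direct solution leg by leg, carrying full precision between legs.
Leg 1: from (-30.18°, -175.61°), δ = 2201/3440.065 = 0.639813 rad, θ = 243.8° → φ = -39.14°, λ = 140.71°.
Leg 2: from (-39.14°, 140.71°), δ = 1637.2/3440.065 = 0.475921 rad, θ = 202° → φ = -62.94°, λ = 118.55°.
Leg 3: from (-62.94°, 118.55°), δ = 1692.6/3440.065 = 0.492026 rad, θ = 107.5° → φ = -58.16°, λ = 177.19°.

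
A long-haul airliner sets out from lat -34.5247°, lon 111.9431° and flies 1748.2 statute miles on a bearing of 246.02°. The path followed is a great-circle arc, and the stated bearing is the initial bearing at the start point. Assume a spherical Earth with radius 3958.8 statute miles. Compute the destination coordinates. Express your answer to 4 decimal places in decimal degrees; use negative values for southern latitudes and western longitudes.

latitude -40.9574°, longitude 80.8066°

Central angle δ = d/R = 0.441598 rad.
Converting: φ₁ = -0.602570 rad, θ = 4.293859 rad.
Applying the spherical law of cosines for sides, sin φ₂ = sin φ₁ cos δ + cos φ₁ sin δ cos θ = -0.655498, so φ₂ = -40.9574°.
For the longitude increment, Δλ = atan2( sin θ sin δ cos φ₁, cos δ − sin φ₁ sin φ₂ ) = atan2(-0.321723, 0.532559) = -31.1365°.
λ₂ = 111.9431° + -31.1365° = 80.8066°.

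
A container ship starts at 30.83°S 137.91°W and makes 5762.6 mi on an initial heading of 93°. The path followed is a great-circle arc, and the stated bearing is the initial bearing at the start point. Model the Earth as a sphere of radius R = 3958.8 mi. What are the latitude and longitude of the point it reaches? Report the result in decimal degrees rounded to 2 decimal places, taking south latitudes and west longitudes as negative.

latitude -5.94°, longitude -52.06°

δ = 5762.6/3958.8 = 1.455643 rad (83.4022°).
With φ₁ = -30.83° = -0.538085 rad and θ = 93° = 1.623156 rad:
Applying the spherical law of cosines for sides, sin φ₂ = sin φ₁ cos δ + cos φ₁ sin δ cos θ = -0.103528, so φ₂ = -5.94°.
Then Δλ = atan2(0.851836, 0.061842) = 1.498325 rad, from sin θ sin δ cos φ₁ over cos δ − sin φ₁ sin φ₂.
Hence λ₂ = -137.91° + 85.85° = -52.06°.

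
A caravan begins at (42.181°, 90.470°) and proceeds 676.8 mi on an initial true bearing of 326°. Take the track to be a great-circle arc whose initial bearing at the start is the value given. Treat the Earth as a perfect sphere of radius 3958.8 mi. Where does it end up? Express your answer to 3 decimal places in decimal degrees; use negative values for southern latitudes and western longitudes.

Angular distance δ = d/R = 676.8 / 3958.8 = 0.170961 rad.
Start latitude φ₁ = 0.736197 rad; initial bearing θ = 5.689773 rad.
Applying the spherical law of cosines for sides, sin φ₂ = sin φ₁ cos δ + cos φ₁ sin δ cos θ = 0.766203, so φ₂ = 50.014°.
Δλ = atan2( sin θ sin δ cos φ₁ , cos δ − sin φ₁ sin φ₂ ) = atan2(-0.070498, 0.470936) = -0.148594 rad = -8.514°.
Hence λ₂ = 90.470° + -8.514° = 81.956°.

latitude 50.014°, longitude 81.956°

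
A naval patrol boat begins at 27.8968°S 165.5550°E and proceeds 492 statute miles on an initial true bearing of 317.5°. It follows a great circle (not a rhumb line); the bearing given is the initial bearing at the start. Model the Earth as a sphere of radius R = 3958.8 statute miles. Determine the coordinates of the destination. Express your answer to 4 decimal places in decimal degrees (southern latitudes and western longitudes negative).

latitude -22.5506°, longitude 160.3523°

δ = 492/3958.8 = 0.124280 rad (7.1207°).
With φ₁ = -27.8968° = -0.486891 rad and θ = 317.5° = 5.541420 rad:
Applying the spherical law of cosines for sides, sin φ₂ = sin φ₁ cos δ + cos φ₁ sin δ cos θ = -0.383499, so φ₂ = -22.5506°.
Δλ = atan2( sin θ sin δ cos φ₁ , cos δ − sin φ₁ sin φ₂ ) = atan2(-0.074014, 0.812855) = -0.090804 rad = -5.2027°.
λ₂ = λ₁ + Δλ = 160.3523°.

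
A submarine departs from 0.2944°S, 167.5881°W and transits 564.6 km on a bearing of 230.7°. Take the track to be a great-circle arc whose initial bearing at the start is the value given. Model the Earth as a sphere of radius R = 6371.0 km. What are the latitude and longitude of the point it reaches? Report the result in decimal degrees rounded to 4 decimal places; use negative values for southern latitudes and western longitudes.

latitude -3.5072°, longitude -171.5226°

δ = 564.6/6371 = 0.088620 rad (5.0776°).
With φ₁ = -0.2944° = -0.005138 rad and θ = 230.7° = 4.026475 rad:
sin φ₂ = sin φ₁ cos δ + cos φ₁ sin δ cos θ = (-0.005138)(0.996076) + (0.999987)(0.088504)(-0.633381) = -0.061174
φ₂ = asin(-0.061174) = -0.061213 rad = -3.5072°.
Δλ = atan2( sin θ sin δ cos φ₁ , cos δ − sin φ₁ sin φ₂ ) = atan2(-0.068487, 0.995761) = -0.068671 rad = -3.9345°.
Hence λ₂ = -167.5881° + -3.9345° = -171.5226°.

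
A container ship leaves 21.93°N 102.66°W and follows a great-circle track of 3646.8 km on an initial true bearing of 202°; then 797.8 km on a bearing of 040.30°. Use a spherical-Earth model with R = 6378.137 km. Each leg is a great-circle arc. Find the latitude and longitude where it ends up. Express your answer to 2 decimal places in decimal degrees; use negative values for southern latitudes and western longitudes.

latitude -3.22°, longitude -109.86°

Apply the spherical direct solution leg by leg, carrying full precision between legs.
Leg 1: from (21.93°, -102.66°), δ = 3646.8/6378.137 = 0.571766 rad, θ = 202° → φ = -8.70°, λ = -114.49°.
Leg 2: from (-8.70°, -114.49°), δ = 797.8/6378.137 = 0.125084 rad, θ = 40.3° → φ = -3.22°, λ = -109.86°.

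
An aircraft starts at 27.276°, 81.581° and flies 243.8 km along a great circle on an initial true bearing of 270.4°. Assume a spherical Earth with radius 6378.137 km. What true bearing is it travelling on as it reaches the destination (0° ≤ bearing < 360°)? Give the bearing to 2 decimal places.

Central angle δ = d/R = 0.038224 rad.
Start latitude φ₁ = 0.476056 rad; initial bearing θ = 4.719370 rad.
sin φ₂ = sin φ₁ cos δ + cos φ₁ sin δ cos θ = (0.458277)(0.999270) + (0.888809)(0.038215)(0.006981) = 0.458180
φ₂ = asin(0.458180) = 0.475946 rad = 27.270°.
Then Δλ = atan2(-0.033965, 0.789296) = -0.043006 rad, from sin θ sin δ cos φ₁ over cos δ − sin φ₁ sin φ₂.
λ₂ = 81.581° + -2.464° = 79.117°.
The forward bearing on arrival equals the back-azimuth from the destination plus 180°.
Back-azimuth from P₂ (27.27°, 79.12°) to P₁ (27.28°, 81.58°), with Δλ' = λ₁ − λ₂ = 2.46°: atan2( sin Δλ' cos φ₁ , cos φ₂ sin φ₁ − sin φ₂ cos φ₁ cos Δλ' ) = 89.27°.
Final bearing = (89.27° + 180°) mod 360° = 269.27°.

final bearing 269.27°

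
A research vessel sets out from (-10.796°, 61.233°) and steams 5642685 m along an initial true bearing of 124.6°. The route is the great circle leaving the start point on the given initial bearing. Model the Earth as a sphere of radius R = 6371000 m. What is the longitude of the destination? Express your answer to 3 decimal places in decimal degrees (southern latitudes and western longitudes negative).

Angular distance δ = d/R = 5642685 / 6371000 = 0.885683 rad.
With φ₁ = -10.796° = -0.188426 rad and θ = 124.6° = 2.174680 rad:
Applying the spherical law of cosines for sides, sin φ₂ = sin φ₁ cos δ + cos φ₁ sin δ cos θ = -0.550450, so φ₂ = -33.398°.
Δλ = atan2( sin θ sin δ cos φ₁ , cos δ − sin φ₁ sin φ₂ ) = atan2(0.626112, 0.529655) = 0.868662 rad = 49.771°.
λ₂ = 61.233° + 49.771° = 111.004°.

longitude 111.004°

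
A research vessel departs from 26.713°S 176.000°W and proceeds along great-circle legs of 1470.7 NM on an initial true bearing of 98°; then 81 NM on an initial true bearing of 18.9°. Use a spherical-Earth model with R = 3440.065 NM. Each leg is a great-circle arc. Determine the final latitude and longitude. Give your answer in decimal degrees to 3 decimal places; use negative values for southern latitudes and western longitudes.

Apply the spherical direct solution leg by leg, carrying full precision between legs.
Leg 1: from (-26.713°, -176.000°), δ = 1470.7/3440.065 = 0.427521 rad, θ = 98° → φ = -27.426°, λ = -148.447°.
Leg 2: from (-27.426°, -148.447°), δ = 81/3440.065 = 0.023546 rad, θ = 18.9° → φ = -26.149°, λ = -147.960°.

latitude -26.149°, longitude -147.960°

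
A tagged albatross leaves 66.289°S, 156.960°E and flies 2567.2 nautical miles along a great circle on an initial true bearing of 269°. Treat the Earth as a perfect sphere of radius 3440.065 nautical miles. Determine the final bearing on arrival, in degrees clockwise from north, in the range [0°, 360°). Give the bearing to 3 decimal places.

final bearing 326.886°

The arc subtends δ = 2567.2/3440.065 = 0.746265 rad at the centre.
Start latitude φ₁ = -1.156961 rad; initial bearing θ = 4.694936 rad.
Applying the spherical law of cosines for sides, sin φ₂ = sin φ₁ cos δ + cos φ₁ sin δ cos θ = -0.677015, so φ₂ = -42.611°.
Δλ = atan2( sin θ sin δ cos φ₁ , cos δ − sin φ₁ sin φ₂ ) = atan2(-0.272961, 0.114365) = -1.174036 rad = -67.267°.
Hence λ₂ = 156.960° + -67.267° = 89.693°.
The forward bearing on arrival equals the back-azimuth from the destination plus 180°.
Back-azimuth from P₂ (-42.611°, 89.693°) to P₁ (-66.289°, 156.960°), with Δλ' = λ₁ − λ₂ = 67.267°: atan2( sin Δλ' cos φ₁ , cos φ₂ sin φ₁ − sin φ₂ cos φ₁ cos Δλ' ) = 146.886°.
Final bearing = (146.886° + 180°) mod 360° = 326.886°.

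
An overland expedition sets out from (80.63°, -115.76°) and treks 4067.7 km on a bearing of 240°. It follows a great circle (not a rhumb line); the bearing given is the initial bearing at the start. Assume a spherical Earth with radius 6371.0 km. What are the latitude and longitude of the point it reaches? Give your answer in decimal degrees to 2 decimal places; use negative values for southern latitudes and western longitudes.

latitude 48.05°, longitude -166.31°

Central angle δ = d/R = 0.638471 rad.
With φ₁ = 80.63° = 1.407259 rad and θ = 240° = 4.188790 rad:
Applying the spherical law of cosines for sides, sin φ₂ = sin φ₁ cos δ + cos φ₁ sin δ cos θ = 0.743779, so φ₂ = 48.05°.
For the longitude increment, Δλ = atan2( sin θ sin δ cos φ₁, cos δ − sin φ₁ sin φ₂ ) = atan2(-0.084030, 0.069153) = -50.55°.
λ₂ = -115.76° + -50.55° = -166.31°.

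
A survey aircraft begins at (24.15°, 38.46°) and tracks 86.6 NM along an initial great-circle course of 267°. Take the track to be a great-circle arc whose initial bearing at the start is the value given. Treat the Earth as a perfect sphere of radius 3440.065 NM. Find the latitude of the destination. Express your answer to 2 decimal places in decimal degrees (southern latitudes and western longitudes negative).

latitude 24.07°

δ = 86.6/3440.065 = 0.025174 rad (1.4424°).
Converting: φ₁ = 0.421497 rad, θ = 4.660029 rad.
Applying the spherical law of cosines for sides, sin φ₂ = sin φ₁ cos δ + cos φ₁ sin δ cos θ = 0.407795, so φ₂ = 24.07°.
Δλ = atan2( sin θ sin δ cos φ₁ , cos δ − sin φ₁ sin φ₂ ) = atan2(-0.022937, 0.832843) = -0.027533 rad = -1.58°.
λ₂ = 38.46° + -1.58° = 36.88°.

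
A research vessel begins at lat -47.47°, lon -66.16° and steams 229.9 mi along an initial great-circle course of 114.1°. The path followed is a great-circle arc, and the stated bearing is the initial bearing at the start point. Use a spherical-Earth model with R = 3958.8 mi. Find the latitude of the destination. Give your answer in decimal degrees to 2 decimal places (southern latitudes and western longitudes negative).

δ = 229.9/3958.8 = 0.058073 rad (3.3273°).
Converting: φ₁ = -0.828508 rad, θ = 1.991421 rad.
Applying the spherical law of cosines for sides, sin φ₂ = sin φ₁ cos δ + cos φ₁ sin δ cos θ = -0.751702, so φ₂ = -48.74°.
Δλ = atan2( sin θ sin δ cos φ₁ , cos δ − sin φ₁ sin φ₂ ) = atan2(0.035814, 0.444368) = 0.080422 rad = 4.61°.
Hence λ₂ = -66.16° + 4.61° = -61.55°.

latitude -48.74°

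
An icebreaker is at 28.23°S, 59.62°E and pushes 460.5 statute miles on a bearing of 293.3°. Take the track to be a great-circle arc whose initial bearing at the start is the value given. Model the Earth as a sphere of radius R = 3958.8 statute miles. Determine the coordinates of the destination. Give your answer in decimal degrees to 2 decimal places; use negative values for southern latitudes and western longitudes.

The arc subtends δ = 460.5/3958.8 = 0.116323 rad at the centre.
Start latitude φ₁ = -0.492706 rad; initial bearing θ = 5.119051 rad.
Destination latitude: φ₂ = arcsin( sin φ₁ cos δ + cos φ₁ sin δ cos θ ) = arcsin(-0.429369) = -25.43°.
For the longitude increment, Δλ = atan2( sin θ sin δ cos φ₁, cos δ − sin φ₁ sin φ₂ ) = atan2(-0.093917, 0.790146) = -6.78°.
Hence λ₂ = 59.62° + -6.78° = 52.84°.

latitude -25.43°, longitude 52.84°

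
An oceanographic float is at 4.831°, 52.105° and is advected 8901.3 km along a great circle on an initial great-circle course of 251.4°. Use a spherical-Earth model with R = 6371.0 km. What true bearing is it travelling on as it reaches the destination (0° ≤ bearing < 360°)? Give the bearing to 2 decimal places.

Angular distance δ = d/R = 8901.3 / 6371 = 1.397159 rad.
Converting: φ₁ = 0.084317 rad, θ = 4.387758 rad.
Destination latitude: φ₂ = arcsin( sin φ₁ cos δ + cos φ₁ sin δ cos θ ) = arcsin(-0.298497) = -17.367°.
Then Δλ = atan2(-0.930200, 0.197905) = -1.361167 rad, from sin θ sin δ cos φ₁ over cos δ − sin φ₁ sin φ₂.
λ₂ = λ₁ + Δλ = -25.884°.
The forward bearing on arrival equals the back-azimuth from the destination plus 180°.
Back-azimuth from P₂ (-17.37°, -25.88°) to P₁ (4.83°, 52.10°), with Δλ' = λ₁ − λ₂ = 77.99°: atan2( sin Δλ' cos φ₁ , cos φ₂ sin φ₁ − sin φ₂ cos φ₁ cos Δλ' ) = 81.69°.
Final bearing = (81.69° + 180°) mod 360° = 261.69°.

final bearing 261.69°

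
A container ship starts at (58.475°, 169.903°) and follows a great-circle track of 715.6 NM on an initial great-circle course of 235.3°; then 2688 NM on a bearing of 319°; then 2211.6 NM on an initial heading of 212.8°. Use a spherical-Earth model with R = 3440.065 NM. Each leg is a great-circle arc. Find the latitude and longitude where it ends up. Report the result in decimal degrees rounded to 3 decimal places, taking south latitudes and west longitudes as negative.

Apply the spherical direct solution leg by leg, carrying full precision between legs.
Leg 1: from (58.475°, 169.903°), δ = 715.6/3440.065 = 0.208019 rad, θ = 235.3° → φ = 50.585°, λ = 154.393°.
Leg 2: from (50.585°, 154.393°), δ = 2688/3440.065 = 0.781381 rad, θ = 319° → φ = 62.369°, λ = 69.358°.
Leg 3: from (62.369°, 69.358°), δ = 2211.6/3440.065 = 0.642895 rad, θ = 212.8° → φ = 28.384°, λ = 47.696°.

latitude 28.384°, longitude 47.696°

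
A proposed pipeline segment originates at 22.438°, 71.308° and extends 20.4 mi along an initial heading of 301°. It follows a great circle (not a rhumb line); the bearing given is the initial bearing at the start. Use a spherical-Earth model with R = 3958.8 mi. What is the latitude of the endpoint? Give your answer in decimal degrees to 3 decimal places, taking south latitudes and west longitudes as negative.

latitude 22.590°

Central angle δ = d/R = 0.005153 rad.
Start latitude φ₁ = 0.391617 rad; initial bearing θ = 5.253441 rad.
Applying the spherical law of cosines for sides, sin φ₂ = sin φ₁ cos δ + cos φ₁ sin δ cos θ = 0.384131, so φ₂ = 22.590°.
Then Δλ = atan2(-0.004083, 0.853370) = -0.004784 rad, from sin θ sin δ cos φ₁ over cos δ − sin φ₁ sin φ₂.
λ₂ = λ₁ + Δλ = 71.034°.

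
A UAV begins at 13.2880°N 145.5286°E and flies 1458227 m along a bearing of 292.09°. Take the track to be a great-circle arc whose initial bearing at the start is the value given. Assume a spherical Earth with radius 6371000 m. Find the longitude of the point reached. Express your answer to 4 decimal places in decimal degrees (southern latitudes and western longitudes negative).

Central angle δ = d/R = 0.228885 rad.
Start latitude φ₁ = 0.231919 rad; initial bearing θ = 5.097932 rad.
Applying the spherical law of cosines for sides, sin φ₂ = sin φ₁ cos δ + cos φ₁ sin δ cos θ = 0.306893, so φ₂ = 17.8721°.
For the longitude increment, Δλ = atan2( sin θ sin δ cos φ₁, cos δ − sin φ₁ sin φ₂ ) = atan2(-0.204608, 0.903382) = -12.7617°.
Hence λ₂ = 145.5286° + -12.7617° = 132.7669°.

longitude 132.7669°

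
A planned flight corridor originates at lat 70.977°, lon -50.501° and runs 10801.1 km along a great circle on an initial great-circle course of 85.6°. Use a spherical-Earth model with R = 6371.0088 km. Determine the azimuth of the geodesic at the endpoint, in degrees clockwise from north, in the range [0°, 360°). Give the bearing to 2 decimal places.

final bearing 160.95°

Central angle δ = d/R = 1.695352 rad.
Start latitude φ₁ = 1.238782 rad; initial bearing θ = 1.494002 rad.
Applying the spherical law of cosines for sides, sin φ₂ = sin φ₁ cos δ + cos φ₁ sin δ cos θ = -0.092636, so φ₂ = -5.315°.
Δλ = atan2( sin θ sin δ cos φ₁ , cos δ − sin φ₁ sin φ₂ ) = atan2(0.322469, -0.036656) = 1.683984 rad = 96.485°.
λ₂ = -50.501° + 96.485° = 45.984°.
The forward bearing on arrival equals the back-azimuth from the destination plus 180°.
Back-azimuth from P₂ (-5.32°, 45.98°) to P₁ (70.98°, -50.50°), with Δλ' = λ₁ − λ₂ = -96.49°: atan2( sin Δλ' cos φ₁ , cos φ₂ sin φ₁ − sin φ₂ cos φ₁ cos Δλ' ) = 340.95°.
Final bearing = (340.95° + 180°) mod 360° = 160.95°.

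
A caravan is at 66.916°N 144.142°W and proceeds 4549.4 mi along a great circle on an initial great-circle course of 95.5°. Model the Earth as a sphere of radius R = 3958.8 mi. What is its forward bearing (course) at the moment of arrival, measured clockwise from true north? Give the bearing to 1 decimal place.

final bearing 155.5°

The arc subtends δ = 4549.4/3958.8 = 1.149187 rad at the centre.
Start latitude φ₁ = 1.167905 rad; initial bearing θ = 1.666789 rad.
sin φ₂ = sin φ₁ cos δ + cos φ₁ sin δ cos θ = (0.919931)(0.409230) + (0.392080)(0.912431)(-0.095846) = 0.342175
φ₂ = asin(0.342175) = 0.349230 rad = 20.009°.
For the longitude increment, Δλ = atan2( sin θ sin δ cos φ₁, cos δ − sin φ₁ sin φ₂ ) = atan2(0.356099, 0.094453) = 75.145°.
λ₂ = λ₁ + Δλ = -68.997°.
The forward bearing on arrival equals the back-azimuth from the destination plus 180°.
Back-azimuth from P₂ (20.0°, -69.0°) to P₁ (66.9°, -144.1°), with Δλ' = λ₁ − λ₂ = -75.1°: atan2( sin Δλ' cos φ₁ , cos φ₂ sin φ₁ − sin φ₂ cos φ₁ cos Δλ' ) = 335.5°.
Final bearing = (335.5° + 180°) mod 360° = 155.5°.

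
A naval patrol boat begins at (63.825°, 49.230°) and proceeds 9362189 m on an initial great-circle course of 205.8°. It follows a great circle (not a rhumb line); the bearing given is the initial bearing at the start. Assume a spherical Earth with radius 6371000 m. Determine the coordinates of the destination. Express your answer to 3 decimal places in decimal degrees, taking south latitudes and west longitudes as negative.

latitude -17.719°, longitude 22.193°

Angular distance δ = d/R = 9362189 / 6371000 = 1.469501 rad.
Converting: φ₁ = 1.113956 rad, θ = 3.591888 rad.
Applying the spherical law of cosines for sides, sin φ₂ = sin φ₁ cos δ + cos φ₁ sin δ cos θ = -0.304355, so φ₂ = -17.719°.
Then Δλ = atan2(-0.191003, 0.374266) = -0.471884 rad, from sin θ sin δ cos φ₁ over cos δ − sin φ₁ sin φ₂.
λ₂ = λ₁ + Δλ = 22.193°.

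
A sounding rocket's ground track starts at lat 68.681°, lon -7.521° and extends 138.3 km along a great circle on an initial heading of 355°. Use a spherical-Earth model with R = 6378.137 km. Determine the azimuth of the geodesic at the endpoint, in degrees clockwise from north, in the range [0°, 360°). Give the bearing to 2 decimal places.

Angular distance δ = d/R = 138.3 / 6378.137 = 0.021683 rad.
Start latitude φ₁ = 1.198710 rad; initial bearing θ = 6.195919 rad.
sin φ₂ = sin φ₁ cos δ + cos φ₁ sin δ cos θ = (0.931571)(0.999765) + (0.363560)(0.021682)(0.996195) = 0.939204
φ₂ = asin(0.939204) = 1.220306 rad = 69.918°.
Then Δλ = atan2(-0.000687, 0.124830) = -0.005504 rad, from sin θ sin δ cos φ₁ over cos δ − sin φ₁ sin φ₂.
λ₂ = λ₁ + Δλ = -7.836°.
The forward bearing on arrival equals the back-azimuth from the destination plus 180°.
Back-azimuth from P₂ (69.92°, -7.84°) to P₁ (68.68°, -7.52°), with Δλ' = λ₁ − λ₂ = 0.32°: atan2( sin Δλ' cos φ₁ , cos φ₂ sin φ₁ − sin φ₂ cos φ₁ cos Δλ' ) = 174.71°.
Final bearing = (174.71° + 180°) mod 360° = 354.71°.

final bearing 354.71°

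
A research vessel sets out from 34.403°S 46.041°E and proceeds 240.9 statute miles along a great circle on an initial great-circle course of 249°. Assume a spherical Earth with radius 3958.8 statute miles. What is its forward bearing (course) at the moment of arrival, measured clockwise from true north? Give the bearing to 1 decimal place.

final bearing 251.3°

Central angle δ = d/R = 0.060852 rad.
With φ₁ = -34.403° = -0.600446 rad and θ = 249° = 4.345870 rad:
sin φ₂ = sin φ₁ cos δ + cos φ₁ sin δ cos θ = (-0.565010)(0.998149) + (0.825084)(0.060814)(-0.358368) = -0.581946
φ₂ = asin(-0.581946) = -0.621120 rad = -35.588°.
Then Δλ = atan2(-0.046844, 0.669344) = -0.069871 rad, from sin θ sin δ cos φ₁ over cos δ − sin φ₁ sin φ₂.
λ₂ = 46.041° + -4.003° = 42.038°.
The forward bearing on arrival equals the back-azimuth from the destination plus 180°.
Back-azimuth from P₂ (-35.6°, 42.0°) to P₁ (-34.4°, 46.0°), with Δλ' = λ₁ − λ₂ = 4.0°: atan2( sin Δλ' cos φ₁ , cos φ₂ sin φ₁ − sin φ₂ cos φ₁ cos Δλ' ) = 71.3°.
Final bearing = (71.3° + 180°) mod 360° = 251.3°.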